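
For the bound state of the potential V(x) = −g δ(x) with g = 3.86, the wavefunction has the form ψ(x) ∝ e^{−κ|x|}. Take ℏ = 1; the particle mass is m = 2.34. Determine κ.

κ = 9.03

Integrating the TISE across x = 0 gives the cusp condition ψ'(0⁺) − ψ'(0⁻) = −(2mg/ℏ²)ψ(0).
With ψ ∝ e^{−κ|x|} this yields −2κ = −2mg/ℏ², so κ = mg/ℏ² = 9.032.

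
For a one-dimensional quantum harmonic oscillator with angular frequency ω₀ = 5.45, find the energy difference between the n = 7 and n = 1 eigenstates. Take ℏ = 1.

ΔE = 32.7

E_n = ℏω₀(n + ½), so ΔE = (7 − 1) ℏω₀ = 6 × 5.45 = 32.70.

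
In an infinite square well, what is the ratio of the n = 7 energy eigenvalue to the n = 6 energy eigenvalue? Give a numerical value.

1.36111

E_n = n²π²ℏ²/(2mL²) so the ratio is n₂²/n₁² = 49/36 = 1.36111.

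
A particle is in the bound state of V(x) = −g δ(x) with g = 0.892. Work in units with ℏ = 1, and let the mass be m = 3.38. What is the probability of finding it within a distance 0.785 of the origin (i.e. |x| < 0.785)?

P = 0.991

The normalised bound state is ψ = √κ e^{−κ|x|} with κ = mg/ℏ² = 3.015.
P(|x| < d) = ∫_{−d}^{d} κ e^{−2κ|x|} dx = 1 − e^{−2κd} = 1 − e^{−4.733} = 0.9912.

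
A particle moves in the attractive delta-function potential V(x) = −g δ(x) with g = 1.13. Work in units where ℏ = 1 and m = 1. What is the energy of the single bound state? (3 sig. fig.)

E = -0.638

The bound state is ψ(x) = √κ e^{−κ|x|}. The derivative jump ψ'(0⁺) − ψ'(0⁻) = −(2mg/ℏ²)ψ(0) fixes κ = mg/ℏ² = 1.130.
Then E = −ℏ²κ²/(2m) = −mg²/(2ℏ²) = -0.6385.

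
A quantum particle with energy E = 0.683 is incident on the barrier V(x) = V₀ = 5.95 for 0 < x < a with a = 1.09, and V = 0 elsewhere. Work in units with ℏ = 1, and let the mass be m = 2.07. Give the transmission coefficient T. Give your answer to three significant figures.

T = 0.0000617

E < V₀: inside the barrier ψ ∝ e^{±κx} with κ = √(2m(V₀ − E))/ℏ = 4.670.
κa = 5.090, sinh(κa) = 81.18.
Matching ψ, ψ′ at both faces gives T = [1 + V₀² sinh²(κa) / (4E(V₀ − E))]⁻¹ = 1/16220 = 0.0000617.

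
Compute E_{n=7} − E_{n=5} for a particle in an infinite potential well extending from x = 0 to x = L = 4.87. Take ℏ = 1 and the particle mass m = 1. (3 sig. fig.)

ΔE = 4.99

E_n = n²π²ℏ²/(2mL²), so ΔE = (7² − 5²) π²ℏ²/(2mL²).
ΔE = 24 × π² / (2 × 1 × 4.87²) = 4.994.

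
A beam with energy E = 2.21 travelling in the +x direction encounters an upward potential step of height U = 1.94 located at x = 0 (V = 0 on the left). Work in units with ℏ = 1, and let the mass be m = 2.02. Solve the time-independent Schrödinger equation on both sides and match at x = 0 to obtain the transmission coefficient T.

The wavenumbers are k₁ = √(2mE)/ℏ = 2.988 on the left and k₂ = √(2m(E − U))/ℏ = 1.044 on the right.
Continuity of ψ and ψ′ at the step yields the reflection amplitude r = (k₁ − k₂)/(k₁ + k₂) = 0.4820; thus R = |r|² = 0.2323, T = 0.7677.

T = 0.768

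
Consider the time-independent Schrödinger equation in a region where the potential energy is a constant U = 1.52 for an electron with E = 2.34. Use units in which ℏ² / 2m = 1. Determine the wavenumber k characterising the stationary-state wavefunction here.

k = 0.906

With E > U the solution is oscillatory, ψ ∝ e^{±ikx} with k = √(2m(E − U))/ℏ.
k = √(2 × 0.5 × 0.82) = 0.9055.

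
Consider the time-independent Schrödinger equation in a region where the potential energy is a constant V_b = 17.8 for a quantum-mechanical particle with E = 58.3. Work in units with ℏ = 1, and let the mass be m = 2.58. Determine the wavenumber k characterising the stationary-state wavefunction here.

k = 14.5

With E > V_b the solution is oscillatory, ψ ∝ e^{±ikx} with k = √(2m(E − V_b))/ℏ.
k = √(2 × 2.58 × 40.5) = 14.46.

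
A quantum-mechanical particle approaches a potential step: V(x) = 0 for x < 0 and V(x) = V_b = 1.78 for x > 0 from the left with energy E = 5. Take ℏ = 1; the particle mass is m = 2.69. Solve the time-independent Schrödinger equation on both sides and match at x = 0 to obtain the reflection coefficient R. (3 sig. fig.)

R = 0.0120

The wavenumbers are k₁ = √(2mE)/ℏ = 5.187 on the left and k₂ = √(2m(E − V_b))/ℏ = 4.162 on the right.
Continuity of ψ and ψ′ at the step yields the reflection amplitude r = (k₁ − k₂)/(k₁ + k₂) = 0.1096; thus R = |r|² = 0.01201, T = 0.9880.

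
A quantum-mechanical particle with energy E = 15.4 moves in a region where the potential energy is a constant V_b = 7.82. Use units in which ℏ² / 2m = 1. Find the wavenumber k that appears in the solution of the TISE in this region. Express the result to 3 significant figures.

With E > V_b the solution is oscillatory, ψ ∝ e^{±ikx} with k = √(2m(E − V_b))/ℏ.
k = √(2 × 0.5 × 7.58) = 2.753.

k = 2.75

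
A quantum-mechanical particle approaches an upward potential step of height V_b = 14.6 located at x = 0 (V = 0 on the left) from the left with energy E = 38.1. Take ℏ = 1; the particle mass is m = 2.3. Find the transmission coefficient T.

T = 0.986

The wavenumbers are k₁ = √(2mE)/ℏ = 13.24 on the left and k₂ = √(2m(E − V_b))/ℏ = 10.40 on the right.
Continuity of ψ and ψ′ at the step yields the reflection amplitude r = (k₁ − k₂)/(k₁ + k₂) = 0.1202; thus R = |r|² = 0.01445, T = 0.9855.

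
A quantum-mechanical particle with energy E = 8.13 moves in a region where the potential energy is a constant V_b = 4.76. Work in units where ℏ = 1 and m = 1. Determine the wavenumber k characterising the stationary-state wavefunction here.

With E > V_b the solution is oscillatory, ψ ∝ e^{±ikx} with k = √(2m(E − V_b))/ℏ.
k = √(2 × 1 × 3.37) = 2.596.

k = 2.60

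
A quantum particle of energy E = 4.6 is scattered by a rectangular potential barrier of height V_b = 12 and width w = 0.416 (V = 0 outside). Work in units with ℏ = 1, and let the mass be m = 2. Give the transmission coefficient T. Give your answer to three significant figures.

E < V_b: inside the barrier ψ ∝ e^{±κx} with κ = √(2m(V_b − E))/ℏ = 5.441.
κw = 2.263, sinh(κw) = 4.755.
Matching ψ, ψ′ at both faces gives T = [1 + V_b² sinh²(κw) / (4E(V_b − E))]⁻¹ = 1/24.91 = 0.0401.

T = 0.0401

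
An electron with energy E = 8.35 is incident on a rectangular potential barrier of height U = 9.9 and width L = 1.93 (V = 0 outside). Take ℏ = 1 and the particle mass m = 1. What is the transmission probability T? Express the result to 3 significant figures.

Since E < U the interior solution is evanescent with decay constant κ = √(2m(U − E))/ℏ = 1.761.
κL = 3.398, sinh(κL) = 14.94.
The exact tunnelling result is T⁻¹ = 1 + U² sinh²(κL) / [4E(U − E)] = 423.4, so T = 0.00236.

T = 0.00236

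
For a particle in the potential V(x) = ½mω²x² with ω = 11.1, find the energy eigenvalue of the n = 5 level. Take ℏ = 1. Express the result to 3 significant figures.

E = 61.1

Using E_n = (n + ½)ℏω: E_5 = 5.5 × 11.1 = 61.05.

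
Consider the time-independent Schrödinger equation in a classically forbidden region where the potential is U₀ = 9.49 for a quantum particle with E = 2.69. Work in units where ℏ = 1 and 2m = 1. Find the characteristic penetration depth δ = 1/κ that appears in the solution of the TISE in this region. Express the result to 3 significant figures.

Since E < U₀ the TISE in this region is ψ'' = κ²ψ with κ = √(2m(U₀ − E))/ℏ.
κ = √(2 × 0.5 × 6.8) = 2.608. The penetration depth is δ = 1/κ = 0.383.

δ = 0.383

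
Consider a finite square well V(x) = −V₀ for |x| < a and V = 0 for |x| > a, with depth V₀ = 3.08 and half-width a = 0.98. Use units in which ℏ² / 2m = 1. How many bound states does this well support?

N = 2

Define the well-strength parameter z₀ = (a/ℏ)√(2mV₀) = 0.98 × √(2·0.5·3.08) = 1.720.
A new bound state (alternating even/odd) appears each time z₀ passes a multiple of π/2, so N = ⌊2z₀/π⌋ + 1 = ⌊1.095⌋ + 1 = 2.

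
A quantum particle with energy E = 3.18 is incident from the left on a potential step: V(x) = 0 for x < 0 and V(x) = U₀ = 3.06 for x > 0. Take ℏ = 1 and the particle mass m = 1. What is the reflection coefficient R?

On each side the TISE gives plane waves with k = √(2m(E − V))/ℏ: k₁ = √(2·1·3.18) = 2.522, k₂ = √(2·1·0.12) = 0.4899.
Continuity of ψ and ψ′ at the step yields the reflection amplitude r = (k₁ − k₂)/(k₁ + k₂) = 0.6747; thus R = |r|² = 0.4552, T = 0.5448.

R = 0.455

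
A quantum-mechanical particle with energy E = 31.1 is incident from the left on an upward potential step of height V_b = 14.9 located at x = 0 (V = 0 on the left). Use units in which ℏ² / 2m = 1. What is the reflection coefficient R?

R = 0.0261

The wavenumbers are k₁ = √(2mE)/ℏ = 5.577 on the left and k₂ = √(2m(E − V_b))/ℏ = 4.025 on the right.
Continuity of ψ and ψ′ at the step yields the reflection amplitude r = (k₁ − k₂)/(k₁ + k₂) = 0.1616; thus R = |r|² = 0.02612, T = 0.9739.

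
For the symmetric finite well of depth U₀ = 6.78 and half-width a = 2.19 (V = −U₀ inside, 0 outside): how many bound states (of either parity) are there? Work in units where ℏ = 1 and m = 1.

N = 6

The dimensionless depth is z₀ = a√(2mU₀)/ℏ = 2.19 × √(13.56) = 8.064.
A new bound state (alternating even/odd) appears each time z₀ passes a multiple of π/2, so N = ⌊2z₀/π⌋ + 1 = ⌊5.134⌋ + 1 = 6.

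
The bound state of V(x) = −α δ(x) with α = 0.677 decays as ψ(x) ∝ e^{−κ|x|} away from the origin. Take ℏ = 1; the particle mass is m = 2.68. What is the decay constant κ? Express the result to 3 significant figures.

Integrating the TISE across x = 0 gives the cusp condition ψ'(0⁺) − ψ'(0⁻) = −(2mα/ℏ²)ψ(0).
With ψ ∝ e^{−κ|x|} this yields −2κ = −2mα/ℏ², so κ = mα/ℏ² = 1.814.

κ = 1.81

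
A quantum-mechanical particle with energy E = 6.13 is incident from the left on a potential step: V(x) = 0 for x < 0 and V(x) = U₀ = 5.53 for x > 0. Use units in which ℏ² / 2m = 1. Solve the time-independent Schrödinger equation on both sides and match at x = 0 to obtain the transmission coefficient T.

T = 0.726

On each side the TISE gives plane waves with k = √(2m(E − V))/ℏ: k₁ = √(2·½·6.13) = 2.476, k₂ = √(2·½·0.6) = 0.7746.
Matching ψ and ψ′ at x = 0 gives r = (k₁ − k₂)/(k₁ + k₂), so R = r² = 0.2739 and T = 1 − R = 0.7261.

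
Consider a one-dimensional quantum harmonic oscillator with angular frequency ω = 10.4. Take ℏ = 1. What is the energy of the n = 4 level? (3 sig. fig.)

The oscillator eigenvalues are E_n = ℏω(n + ½), so E_4 = 10.4 × 4.5 = 46.80.

E = 46.8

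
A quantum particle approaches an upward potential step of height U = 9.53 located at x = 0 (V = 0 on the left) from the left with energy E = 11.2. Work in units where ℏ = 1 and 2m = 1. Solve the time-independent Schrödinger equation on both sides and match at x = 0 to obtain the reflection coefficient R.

On each side the TISE gives plane waves with k = √(2m(E − V))/ℏ: k₁ = √(2·½·11.2) = 3.347, k₂ = √(2·½·1.67) = 1.292.
Continuity of ψ and ψ′ at the step yields the reflection amplitude r = (k₁ − k₂)/(k₁ + k₂) = 0.4429; thus R = |r|² = 0.1961, T = 0.8039.

R = 0.196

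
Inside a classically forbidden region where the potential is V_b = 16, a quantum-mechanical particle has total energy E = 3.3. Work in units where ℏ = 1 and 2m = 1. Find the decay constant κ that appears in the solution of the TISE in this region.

Since E < V_b the TISE in this region is ψ'' = κ²ψ with κ = √(2m(V_b − E))/ℏ.
κ = √(2 × 0.5 × 12.7) = 3.564.

κ = 3.56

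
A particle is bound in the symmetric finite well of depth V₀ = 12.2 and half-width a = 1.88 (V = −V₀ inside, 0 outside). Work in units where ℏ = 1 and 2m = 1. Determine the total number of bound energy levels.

The dimensionless depth is z₀ = a√(2mV₀)/ℏ = 1.88 × √(12.20) = 6.567.
A new bound state (alternating even/odd) appears each time z₀ passes a multiple of π/2, so N = ⌊2z₀/π⌋ + 1 = ⌊4.180⌋ + 1 = 5.

N = 5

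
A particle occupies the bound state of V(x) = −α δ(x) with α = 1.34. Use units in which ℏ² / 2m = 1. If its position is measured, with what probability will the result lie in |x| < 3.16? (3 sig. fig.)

The normalised bound state is ψ = √κ e^{−κ|x|} with κ = mα/ℏ² = 0.6700.
P(|x| < d) = ∫_{−d}^{d} κ e^{−2κ|x|} dx = 1 − e^{−2κd} = 1 − e^{−4.234} = 0.9855.

P = 0.986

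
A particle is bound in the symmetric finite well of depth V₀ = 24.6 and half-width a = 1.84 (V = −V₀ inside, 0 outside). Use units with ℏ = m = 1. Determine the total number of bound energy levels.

Define the well-strength parameter z₀ = (a/ℏ)√(2mV₀) = 1.84 × √(2·1·24.6) = 12.91.
The even/odd transcendental equations gain one root per π/2 in z₀, giving N = 1 + ⌊2z₀/π⌋ = 1 + ⌊8.216⌋ = 9.

N = 9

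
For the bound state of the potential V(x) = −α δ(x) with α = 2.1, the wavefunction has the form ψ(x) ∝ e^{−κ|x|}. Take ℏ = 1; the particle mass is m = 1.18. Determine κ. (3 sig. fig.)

κ = 2.48

Integrating the TISE across x = 0 gives the cusp condition ψ'(0⁺) − ψ'(0⁻) = −(2mα/ℏ²)ψ(0).
With ψ ∝ e^{−κ|x|} this yields −2κ = −2mα/ℏ², so κ = mα/ℏ² = 2.478.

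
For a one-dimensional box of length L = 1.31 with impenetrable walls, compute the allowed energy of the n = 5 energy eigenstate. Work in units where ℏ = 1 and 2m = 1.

E = 144

The infinite-well eigenfunctions ψ_n = √(2/L) sin(nπx/L) vanish at both walls, giving E_n = n²π²ℏ²/(2mL²).
E_5 = 5² × π² / (2 × 0.5 × 1.31²) = 143.8.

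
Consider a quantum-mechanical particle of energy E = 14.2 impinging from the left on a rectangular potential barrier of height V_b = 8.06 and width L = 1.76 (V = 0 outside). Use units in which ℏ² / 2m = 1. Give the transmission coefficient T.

T = 0.859

Above the barrier the interior wavenumber is k₂ = √(2m(E − V_b))/ℏ = 2.478, giving phase k₂L = 4.361.
Matching at both interfaces gives T⁻¹ = 1 + V_b² sin²(k₂L) / [4E(E − V_b)] = 1.164, hence T = 0.859.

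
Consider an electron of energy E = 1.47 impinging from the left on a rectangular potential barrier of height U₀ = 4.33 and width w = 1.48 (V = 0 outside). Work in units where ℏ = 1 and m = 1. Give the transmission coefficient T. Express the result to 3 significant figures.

E < U₀: inside the barrier ψ ∝ e^{±κx} with κ = √(2m(U₀ − E))/ℏ = 2.392.
κw = 3.540, sinh(κw) = 17.21.
Matching ψ, ψ′ at both faces gives T = [1 + U₀² sinh²(κw) / (4E(U₀ − E))]⁻¹ = 1/331.3 = 0.00302.

T = 0.00302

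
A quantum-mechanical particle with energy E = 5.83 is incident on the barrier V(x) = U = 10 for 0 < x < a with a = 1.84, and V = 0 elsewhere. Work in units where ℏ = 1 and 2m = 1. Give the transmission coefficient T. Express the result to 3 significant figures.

T = 0.00212

Since E < U the interior solution is evanescent with decay constant κ = √(2m(U − E))/ℏ = 2.042.
κa = 3.757, sinh(κa) = 21.41.
The exact tunnelling result is T⁻¹ = 1 + U² sinh²(κa) / [4E(U − E)] = 472.2, so T = 0.00212.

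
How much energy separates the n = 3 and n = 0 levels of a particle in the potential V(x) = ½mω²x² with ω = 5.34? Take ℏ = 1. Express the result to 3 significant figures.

E_n = ℏω(n + ½), so ΔE = (3 − 0) ℏω = 3 × 5.34 = 16.02.

ΔE = 16.0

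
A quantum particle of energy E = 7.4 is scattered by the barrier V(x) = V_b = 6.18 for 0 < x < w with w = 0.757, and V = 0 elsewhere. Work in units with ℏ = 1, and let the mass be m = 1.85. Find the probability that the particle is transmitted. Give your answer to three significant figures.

E > V_b: inside the barrier k₂ = √(2m(E − V_b))/ℏ = 2.125, k₂w = 1.608.
Matching at both interfaces gives T⁻¹ = 1 + V_b² sin²(k₂w) / [4E(E − V_b)] = 2.056, hence T = 0.486.

T = 0.486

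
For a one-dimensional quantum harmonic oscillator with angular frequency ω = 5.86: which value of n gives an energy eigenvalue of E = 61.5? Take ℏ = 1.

E_n = ℏω(n + ½) ⇒ n = E/(ℏω) − ½ = 61.5/5.86 − 0.5 = 9.995 → n = 10.

n = 10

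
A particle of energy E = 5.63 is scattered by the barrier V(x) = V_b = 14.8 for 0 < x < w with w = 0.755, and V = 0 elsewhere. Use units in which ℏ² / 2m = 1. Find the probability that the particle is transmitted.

T = 0.0383

E < V_b: inside the barrier ψ ∝ e^{±κx} with κ = √(2m(V_b − E))/ℏ = 3.028.
κw = 2.286, sinh(κw) = 4.868.
The exact tunnelling result is T⁻¹ = 1 + V_b² sinh²(κw) / [4E(V_b − E)] = 26.14, so T = 0.0383.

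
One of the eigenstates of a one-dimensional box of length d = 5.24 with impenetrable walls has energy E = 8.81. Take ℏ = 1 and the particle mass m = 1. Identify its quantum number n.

n = 7

For an infinite well E_n = n²π²ℏ²/(2md²), so n = (d/πℏ)√(2mE).
n = (5.24/π) × √(2 × 1 × 8.81) = 7.001 → n = 7.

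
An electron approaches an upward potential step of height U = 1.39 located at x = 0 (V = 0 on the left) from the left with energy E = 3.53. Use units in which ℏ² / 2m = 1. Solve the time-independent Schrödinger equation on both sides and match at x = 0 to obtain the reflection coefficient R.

R = 0.0155

On each side the TISE gives plane waves with k = √(2m(E − V))/ℏ: k₁ = √(2·½·3.53) = 1.879, k₂ = √(2·½·2.14) = 1.463.
Continuity of ψ and ψ′ at the step yields the reflection amplitude r = (k₁ − k₂)/(k₁ + k₂) = 0.1245; thus R = |r|² = 0.01549, T = 0.9845.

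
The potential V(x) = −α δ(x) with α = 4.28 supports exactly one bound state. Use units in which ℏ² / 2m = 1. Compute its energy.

For x ≠ 0 the bound state is ψ ∝ e^{−κ|x|}; integrating the TISE across the delta gives the cusp condition 2κ = 2mα/ℏ², so κ = 2.140.
Then E = −ℏ²κ²/(2m) = −mα²/(2ℏ²) = -4.580.

E = -4.58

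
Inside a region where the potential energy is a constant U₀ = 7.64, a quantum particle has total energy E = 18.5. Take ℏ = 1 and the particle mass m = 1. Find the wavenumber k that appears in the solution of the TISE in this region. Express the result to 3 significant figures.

k = 4.66

With E > U₀ the solution is oscillatory, ψ ∝ e^{±ikx} with k = √(2m(E − U₀))/ℏ.
k = √(2 × 1 × 10.86) = 4.660.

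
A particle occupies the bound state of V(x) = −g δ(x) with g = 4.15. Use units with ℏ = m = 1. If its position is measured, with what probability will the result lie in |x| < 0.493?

The normalised bound state is ψ = √κ e^{−κ|x|} with κ = mg/ℏ² = 4.150.
P(|x| < d) = ∫_{−d}^{d} κ e^{−2κ|x|} dx = 1 − e^{−2κd} = 1 − e^{−4.092} = 0.9833.

P = 0.983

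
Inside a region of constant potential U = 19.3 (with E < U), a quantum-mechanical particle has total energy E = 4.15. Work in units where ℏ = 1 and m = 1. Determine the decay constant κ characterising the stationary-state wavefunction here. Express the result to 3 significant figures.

κ = 5.50

Since E < U the TISE in this region is ψ'' = κ²ψ with κ = √(2m(U − E))/ℏ.
κ = √(2 × 1 × 15.15) = 5.505.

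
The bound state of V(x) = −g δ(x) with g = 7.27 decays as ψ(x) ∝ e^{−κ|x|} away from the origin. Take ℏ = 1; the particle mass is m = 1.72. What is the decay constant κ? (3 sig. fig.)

κ = 12.5

Integrating the TISE across x = 0 gives the cusp condition ψ'(0⁺) − ψ'(0⁻) = −(2mg/ℏ²)ψ(0).
With ψ ∝ e^{−κ|x|} this yields −2κ = −2mg/ℏ², so κ = mg/ℏ² = 12.50.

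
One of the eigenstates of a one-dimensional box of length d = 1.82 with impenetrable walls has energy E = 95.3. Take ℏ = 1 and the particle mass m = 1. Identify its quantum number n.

From E_n = n²π²ℏ²/(2md²) invert to n = √(2md²E)/(πℏ).
n = (1.82/π) × √(2 × 1 × 95.3) = 7.998 → n = 8.

n = 8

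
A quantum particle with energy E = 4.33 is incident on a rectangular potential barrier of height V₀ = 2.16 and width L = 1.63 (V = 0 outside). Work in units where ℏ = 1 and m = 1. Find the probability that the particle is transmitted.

Above the barrier the interior wavenumber is k₂ = √(2m(E − V₀))/ℏ = 2.083, giving phase k₂L = 3.396.
T = [1 + V₀² sin²(k₂L) / (4E(E − V₀))]⁻¹ = 1/1.008 = 0.992.

T = 0.992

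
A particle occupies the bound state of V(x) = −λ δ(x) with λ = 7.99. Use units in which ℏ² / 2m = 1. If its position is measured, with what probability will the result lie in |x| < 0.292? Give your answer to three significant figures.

P = 0.903

The normalised bound state is ψ = √κ e^{−κ|x|} with κ = mλ/ℏ² = 3.995.
P(|x| < d) = ∫_{−d}^{d} κ e^{−2κ|x|} dx = 1 − e^{−2κd} = 1 − e^{−2.333} = 0.9030.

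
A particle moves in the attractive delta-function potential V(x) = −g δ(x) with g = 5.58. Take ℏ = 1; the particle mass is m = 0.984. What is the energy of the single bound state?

For x ≠ 0 the bound state is ψ ∝ e^{−κ|x|}; integrating the TISE across the delta gives the cusp condition 2κ = 2mg/ℏ², so κ = 5.491.
Then E = −ℏ²κ²/(2m) = −mg²/(2ℏ²) = -15.32.

E = -15.3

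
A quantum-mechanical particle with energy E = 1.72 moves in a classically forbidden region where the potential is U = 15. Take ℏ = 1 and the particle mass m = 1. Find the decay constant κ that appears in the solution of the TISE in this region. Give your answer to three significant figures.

Since E < U the TISE in this region is ψ'' = κ²ψ with κ = √(2m(U − E))/ℏ.
κ = √(2 × 1 × 13.28) = 5.154.

κ = 5.15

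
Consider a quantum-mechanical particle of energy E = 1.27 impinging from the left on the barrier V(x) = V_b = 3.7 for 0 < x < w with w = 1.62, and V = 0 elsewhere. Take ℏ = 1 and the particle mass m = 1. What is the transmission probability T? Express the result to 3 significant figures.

T = 0.00285

E < V_b: inside the barrier ψ ∝ e^{±κx} with κ = √(2m(V_b − E))/ℏ = 2.205.
κw = 3.571, sinh(κw) = 17.77.
The exact tunnelling result is T⁻¹ = 1 + V_b² sinh²(κw) / [4E(V_b − E)] = 351.1, so T = 0.00285.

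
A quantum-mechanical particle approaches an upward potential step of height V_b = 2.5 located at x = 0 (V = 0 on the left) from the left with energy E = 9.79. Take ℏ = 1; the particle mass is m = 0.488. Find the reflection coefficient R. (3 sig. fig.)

R = 0.00541

The wavenumbers are k₁ = √(2mE)/ℏ = 3.091 on the left and k₂ = √(2m(E − V_b))/ℏ = 2.667 on the right.
Matching ψ and ψ′ at x = 0 gives r = (k₁ − k₂)/(k₁ + k₂), so R = r² = 0.005414 and T = 1 − R = 0.9946.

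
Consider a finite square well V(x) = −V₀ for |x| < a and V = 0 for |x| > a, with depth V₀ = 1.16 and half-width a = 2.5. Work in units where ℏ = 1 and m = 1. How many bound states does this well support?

Define the well-strength parameter z₀ = (a/ℏ)√(2mV₀) = 2.5 × √(2·1·1.16) = 3.808.
The even/odd transcendental equations gain one root per π/2 in z₀, giving N = 1 + ⌊2z₀/π⌋ = 1 + ⌊2.424⌋ = 3.

N = 3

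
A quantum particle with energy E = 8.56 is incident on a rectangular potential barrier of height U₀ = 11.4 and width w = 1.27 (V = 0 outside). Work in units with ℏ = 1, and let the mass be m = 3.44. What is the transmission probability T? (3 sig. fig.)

T = 0.0000398

E < U₀: inside the barrier ψ ∝ e^{±κx} with κ = √(2m(U₀ − E))/ℏ = 4.420.
κw = 5.614, sinh(κw) = 137.1.
Matching ψ, ψ′ at both faces gives T = [1 + U₀² sinh²(κw) / (4E(U₀ − E))]⁻¹ = 1/25120 = 0.0000398.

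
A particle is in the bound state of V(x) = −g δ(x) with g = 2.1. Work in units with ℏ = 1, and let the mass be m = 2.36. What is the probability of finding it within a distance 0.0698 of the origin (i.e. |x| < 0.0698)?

The normalised bound state is ψ = √κ e^{−κ|x|} with κ = mg/ℏ² = 4.956.
P(|x| < d) = ∫_{−d}^{d} κ e^{−2κ|x|} dx = 1 − e^{−2κd} = 1 − e^{−0.6919} = 0.4994.

P = 0.499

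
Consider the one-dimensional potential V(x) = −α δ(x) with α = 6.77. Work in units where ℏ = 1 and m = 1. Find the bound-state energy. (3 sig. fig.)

For x ≠ 0 the bound state is ψ ∝ e^{−κ|x|}; integrating the TISE across the delta gives the cusp condition 2κ = 2mα/ℏ², so κ = 6.770.
Then E = −ℏ²κ²/(2m) = −mα²/(2ℏ²) = -22.92.

E = -22.9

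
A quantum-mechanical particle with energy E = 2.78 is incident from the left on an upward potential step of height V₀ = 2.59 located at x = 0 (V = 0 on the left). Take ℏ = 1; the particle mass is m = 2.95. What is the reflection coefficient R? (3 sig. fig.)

The wavenumbers are k₁ = √(2mE)/ℏ = 4.050 on the left and k₂ = √(2m(E − V₀))/ℏ = 1.059 on the right.
Continuity of ψ and ψ′ at the step yields the reflection amplitude r = (k₁ − k₂)/(k₁ + k₂) = 0.5855; thus R = |r|² = 0.3428, T = 0.6572.

R = 0.343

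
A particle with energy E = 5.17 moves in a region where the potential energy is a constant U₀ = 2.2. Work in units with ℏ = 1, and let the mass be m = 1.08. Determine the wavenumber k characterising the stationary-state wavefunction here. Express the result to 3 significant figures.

With E > U₀ the solution is oscillatory, ψ ∝ e^{±ikx} with k = √(2m(E − U₀))/ℏ.
k = √(2 × 1.08 × 2.97) = 2.533.

k = 2.53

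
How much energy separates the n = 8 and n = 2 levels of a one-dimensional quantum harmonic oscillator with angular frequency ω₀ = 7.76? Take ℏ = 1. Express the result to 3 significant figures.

E_n = ℏω₀(n + ½), so ΔE = (8 − 2) ℏω₀ = 6 × 7.76 = 46.56.

ΔE = 46.6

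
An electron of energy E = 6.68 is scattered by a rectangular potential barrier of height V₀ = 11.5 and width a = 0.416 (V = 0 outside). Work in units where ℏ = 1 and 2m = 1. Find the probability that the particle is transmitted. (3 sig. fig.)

Since E < V₀ the interior solution is evanescent with decay constant κ = √(2m(V₀ − E))/ℏ = 2.195.
κa = 0.9133, sinh(κa) = 1.046.
Matching ψ, ψ′ at both faces gives T = [1 + V₀² sinh²(κa) / (4E(V₀ − E))]⁻¹ = 1/2.123 = 0.471.

T = 0.471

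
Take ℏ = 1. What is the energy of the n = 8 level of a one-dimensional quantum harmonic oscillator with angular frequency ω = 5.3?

E = 45.1

Using E_n = (n + ½)ℏω: E_8 = 8.5 × 5.3 = 45.05.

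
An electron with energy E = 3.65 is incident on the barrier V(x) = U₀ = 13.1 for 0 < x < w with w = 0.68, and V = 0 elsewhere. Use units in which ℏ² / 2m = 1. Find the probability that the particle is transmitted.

E < U₀: inside the barrier ψ ∝ e^{±κx} with κ = √(2m(U₀ − E))/ℏ = 3.074.
κw = 2.090, sinh(κw) = 3.982.
The exact tunnelling result is T⁻¹ = 1 + U₀² sinh²(κw) / [4E(U₀ − E)] = 20.72, so T = 0.0483.

T = 0.0483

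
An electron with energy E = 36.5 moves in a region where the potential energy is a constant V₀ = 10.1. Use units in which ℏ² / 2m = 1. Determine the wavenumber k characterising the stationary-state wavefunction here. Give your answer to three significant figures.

With E > V₀ the solution is oscillatory, ψ ∝ e^{±ikx} with k = √(2m(E − V₀))/ℏ.
k = √(2 × 0.5 × 26.4) = 5.138.

k = 5.14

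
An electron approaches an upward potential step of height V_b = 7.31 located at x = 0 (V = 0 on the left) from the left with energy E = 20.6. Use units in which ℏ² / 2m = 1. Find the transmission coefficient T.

T = 0.988

The wavenumbers are k₁ = √(2mE)/ℏ = 4.539 on the left and k₂ = √(2m(E − V_b))/ℏ = 3.646 on the right.
Continuity of ψ and ψ′ at the step yields the reflection amplitude r = (k₁ − k₂)/(k₁ + k₂) = 0.1091; thus R = |r|² = 0.01191, T = 0.9881.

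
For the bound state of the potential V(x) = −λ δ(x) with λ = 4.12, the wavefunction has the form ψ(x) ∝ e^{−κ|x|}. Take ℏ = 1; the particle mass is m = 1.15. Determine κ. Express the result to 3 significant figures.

Integrate −(ℏ²/2m)ψ'' − λδ(x)ψ = Eψ from −ε to +ε: the ψ'' term gives ψ'(0⁺) − ψ'(0⁻) and the δ term gives −(2mλ/ℏ²)ψ(0).
With ψ ∝ e^{−κ|x|} this yields −2κ = −2mλ/ℏ², so κ = mλ/ℏ² = 4.738.

κ = 4.74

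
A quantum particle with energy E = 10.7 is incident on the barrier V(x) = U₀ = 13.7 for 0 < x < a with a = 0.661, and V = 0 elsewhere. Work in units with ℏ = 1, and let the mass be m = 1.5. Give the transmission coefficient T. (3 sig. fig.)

T = 0.0511

E < U₀: inside the barrier ψ ∝ e^{±κx} with κ = √(2m(U₀ − E))/ℏ = 3.000.
κa = 1.983, sinh(κa) = 3.563.
The exact tunnelling result is T⁻¹ = 1 + U₀² sinh²(κa) / [4E(U₀ − E)] = 19.56, so T = 0.0511.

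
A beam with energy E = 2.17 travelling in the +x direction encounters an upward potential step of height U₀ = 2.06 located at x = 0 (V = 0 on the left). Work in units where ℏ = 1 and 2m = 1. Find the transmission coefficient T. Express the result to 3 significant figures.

The wavenumbers are k₁ = √(2mE)/ℏ = 1.473 on the left and k₂ = √(2m(E − U₀))/ℏ = 0.3317 on the right.
Continuity of ψ and ψ′ at the step yields the reflection amplitude r = (k₁ − k₂)/(k₁ + k₂) = 0.6325; thus R = |r|² = 0.4000, T = 0.6000.

T = 0.600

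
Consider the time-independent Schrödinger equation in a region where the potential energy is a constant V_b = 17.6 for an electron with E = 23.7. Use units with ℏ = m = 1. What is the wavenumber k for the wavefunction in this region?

With E > V_b the solution is oscillatory, ψ ∝ e^{±ikx} with k = √(2m(E − V_b))/ℏ.
k = √(2 × 1 × 6.1) = 3.493.

k = 3.49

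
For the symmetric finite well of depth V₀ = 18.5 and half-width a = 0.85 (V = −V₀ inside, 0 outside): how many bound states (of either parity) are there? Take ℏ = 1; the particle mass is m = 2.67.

Define the well-strength parameter z₀ = (a/ℏ)√(2mV₀) = 0.85 × √(2·2.67·18.5) = 8.448.
A new bound state (alternating even/odd) appears each time z₀ passes a multiple of π/2, so N = ⌊2z₀/π⌋ + 1 = ⌊5.378⌋ + 1 = 6.

N = 6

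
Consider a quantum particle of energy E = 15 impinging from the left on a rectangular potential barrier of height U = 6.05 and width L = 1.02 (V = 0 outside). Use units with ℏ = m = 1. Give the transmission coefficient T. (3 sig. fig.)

T = 0.945

Above the barrier the interior wavenumber is k₂ = √(2m(E − U))/ℏ = 4.231, giving phase k₂L = 4.315.
T = [1 + U² sin²(k₂L) / (4E(E − U))]⁻¹ = 1/1.058 = 0.945.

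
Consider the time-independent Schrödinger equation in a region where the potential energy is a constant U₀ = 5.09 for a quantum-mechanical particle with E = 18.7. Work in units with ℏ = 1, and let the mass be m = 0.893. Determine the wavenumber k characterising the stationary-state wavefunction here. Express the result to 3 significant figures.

k = 4.93

With E > U₀ the solution is oscillatory, ψ ∝ e^{±ikx} with k = √(2m(E − U₀))/ℏ.
k = √(2 × 0.893 × 13.61) = 4.930.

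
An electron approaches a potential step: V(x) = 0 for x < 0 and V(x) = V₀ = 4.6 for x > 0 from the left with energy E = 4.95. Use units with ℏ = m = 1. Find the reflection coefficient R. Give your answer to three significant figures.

R = 0.336

On each side the TISE gives plane waves with k = √(2m(E − V))/ℏ: k₁ = √(2·1·4.95) = 3.146, k₂ = √(2·1·0.35) = 0.8367.
Matching ψ and ψ′ at x = 0 gives r = (k₁ − k₂)/(k₁ + k₂), so R = r² = 0.3363 and T = 1 − R = 0.6637.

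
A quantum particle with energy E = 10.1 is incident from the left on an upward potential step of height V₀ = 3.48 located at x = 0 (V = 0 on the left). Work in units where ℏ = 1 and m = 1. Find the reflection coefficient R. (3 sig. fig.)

The wavenumbers are k₁ = √(2mE)/ℏ = 4.494 on the left and k₂ = √(2m(E − V₀))/ℏ = 3.639 on the right.
Matching ψ and ψ′ at x = 0 gives r = (k₁ − k₂)/(k₁ + k₂), so R = r² = 0.01107 and T = 1 − R = 0.9889.

R = 0.0111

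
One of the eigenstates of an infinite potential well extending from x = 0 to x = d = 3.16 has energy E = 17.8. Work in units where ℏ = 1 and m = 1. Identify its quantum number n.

n = 6

From E_n = n²π²ℏ²/(2md²) invert to n = √(2md²E)/(πℏ).
n = (3.16/π) × √(2 × 1 × 17.8) = 6.002 → n = 6.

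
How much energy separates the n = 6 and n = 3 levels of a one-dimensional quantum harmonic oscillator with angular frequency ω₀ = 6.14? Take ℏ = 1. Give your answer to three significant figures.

E_n = ℏω₀(n + ½), so ΔE = (6 − 3) ℏω₀ = 3 × 6.14 = 18.42.

ΔE = 18.4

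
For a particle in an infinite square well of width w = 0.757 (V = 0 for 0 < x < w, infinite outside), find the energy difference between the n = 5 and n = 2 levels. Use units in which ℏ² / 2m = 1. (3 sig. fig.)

ΔE = 362

E_n = n²π²ℏ²/(2mw²), so ΔE = (5² − 2²) π²ℏ²/(2mw²).
ΔE = 21 × π² / (2 × 0.5 × 0.757²) = 361.7.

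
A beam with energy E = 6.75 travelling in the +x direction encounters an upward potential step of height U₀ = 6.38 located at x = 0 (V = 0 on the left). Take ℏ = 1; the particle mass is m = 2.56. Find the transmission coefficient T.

The wavenumbers are k₁ = √(2mE)/ℏ = 5.879 on the left and k₂ = √(2m(E − U₀))/ℏ = 1.376 on the right.
Continuity of ψ and ψ′ at the step yields the reflection amplitude r = (k₁ − k₂)/(k₁ + k₂) = 0.6206; thus R = |r|² = 0.3851, T = 0.6149.

T = 0.615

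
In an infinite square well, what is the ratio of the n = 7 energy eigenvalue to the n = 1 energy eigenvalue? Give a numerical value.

E_n = n²π²ℏ²/(2mL²) so the ratio is n₂²/n₁² = 49/1 = 49.

49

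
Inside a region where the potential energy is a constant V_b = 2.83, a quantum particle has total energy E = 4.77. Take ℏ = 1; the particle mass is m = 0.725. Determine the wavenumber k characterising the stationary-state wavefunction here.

With E > V_b the solution is oscillatory, ψ ∝ e^{±ikx} with k = √(2m(E − V_b))/ℏ.
k = √(2 × 0.725 × 1.94) = 1.677.

k = 1.68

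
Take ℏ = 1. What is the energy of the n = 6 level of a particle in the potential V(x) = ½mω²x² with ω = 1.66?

E = 10.8

The oscillator eigenvalues are E_n = ℏω(n + ½), so E_6 = 1.66 × 6.5 = 10.79.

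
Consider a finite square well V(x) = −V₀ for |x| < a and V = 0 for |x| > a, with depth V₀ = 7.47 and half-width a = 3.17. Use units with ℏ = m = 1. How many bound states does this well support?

N = 8

The dimensionless depth is z₀ = a√(2mV₀)/ℏ = 3.17 × √(14.94) = 12.25.
The even/odd transcendental equations gain one root per π/2 in z₀, giving N = 1 + ⌊2z₀/π⌋ = 1 + ⌊7.800⌋ = 8.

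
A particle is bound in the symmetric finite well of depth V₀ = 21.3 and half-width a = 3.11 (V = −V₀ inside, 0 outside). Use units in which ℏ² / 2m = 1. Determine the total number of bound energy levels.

Define the well-strength parameter z₀ = (a/ℏ)√(2mV₀) = 3.11 × √(2·0.5·21.3) = 14.35.
The even/odd transcendental equations gain one root per π/2 in z₀, giving N = 1 + ⌊2z₀/π⌋ = 1 + ⌊9.138⌋ = 10.

N = 10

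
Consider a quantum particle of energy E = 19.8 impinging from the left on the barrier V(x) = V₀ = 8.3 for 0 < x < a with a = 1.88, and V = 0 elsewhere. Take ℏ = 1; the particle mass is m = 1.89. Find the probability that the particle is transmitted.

Above the barrier the interior wavenumber is k₂ = √(2m(E − V₀))/ℏ = 6.593, giving phase k₂a = 12.40.
T = [1 + V₀² sin²(k₂a) / (4E(E − V₀))]⁻¹ = 1/1.002 = 0.998.

T = 0.998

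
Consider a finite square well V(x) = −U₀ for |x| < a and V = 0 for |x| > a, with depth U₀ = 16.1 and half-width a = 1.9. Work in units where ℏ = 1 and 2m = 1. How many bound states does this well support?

N = 5

Define the well-strength parameter z₀ = (a/ℏ)√(2mU₀) = 1.9 × √(2·0.5·16.1) = 7.624.
A new bound state (alternating even/odd) appears each time z₀ passes a multiple of π/2, so N = ⌊2z₀/π⌋ + 1 = ⌊4.853⌋ + 1 = 5.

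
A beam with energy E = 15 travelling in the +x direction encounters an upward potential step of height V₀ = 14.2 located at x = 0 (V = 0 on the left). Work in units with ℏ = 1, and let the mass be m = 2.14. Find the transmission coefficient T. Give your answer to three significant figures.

T = 0.610

On each side the TISE gives plane waves with k = √(2m(E − V))/ℏ: k₁ = √(2·2.14·15) = 8.012, k₂ = √(2·2.14·0.8) = 1.850.
Continuity of ψ and ψ′ at the step yields the reflection amplitude r = (k₁ − k₂)/(k₁ + k₂) = 0.6248; thus R = |r|² = 0.3903, T = 0.6097.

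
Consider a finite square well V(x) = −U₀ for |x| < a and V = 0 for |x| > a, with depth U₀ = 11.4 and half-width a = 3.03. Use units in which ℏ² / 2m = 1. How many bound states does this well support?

N = 7

The dimensionless depth is z₀ = a√(2mU₀)/ℏ = 3.03 × √(11.40) = 10.23.
A new bound state (alternating even/odd) appears each time z₀ passes a multiple of π/2, so N = ⌊2z₀/π⌋ + 1 = ⌊6.513⌋ + 1 = 7.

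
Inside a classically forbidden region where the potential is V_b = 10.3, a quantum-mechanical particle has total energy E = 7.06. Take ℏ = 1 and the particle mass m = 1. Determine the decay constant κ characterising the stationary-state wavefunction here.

Since E < V_b the TISE in this region is ψ'' = κ²ψ with κ = √(2m(V_b − E))/ℏ.
κ = √(2 × 1 × 3.24) = 2.546.

κ = 2.55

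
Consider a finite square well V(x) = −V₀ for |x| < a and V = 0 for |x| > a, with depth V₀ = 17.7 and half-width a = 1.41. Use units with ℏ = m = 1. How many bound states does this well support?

N = 6

The dimensionless depth is z₀ = a√(2mV₀)/ℏ = 1.41 × √(35.40) = 8.389.
The even/odd transcendental equations gain one root per π/2 in z₀, giving N = 1 + ⌊2z₀/π⌋ = 1 + ⌊5.341⌋ = 6.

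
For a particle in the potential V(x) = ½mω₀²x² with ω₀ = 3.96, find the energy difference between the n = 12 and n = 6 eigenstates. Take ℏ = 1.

ΔE = 23.8

E_n = ℏω₀(n + ½), so ΔE = (12 − 6) ℏω₀ = 6 × 3.96 = 23.76.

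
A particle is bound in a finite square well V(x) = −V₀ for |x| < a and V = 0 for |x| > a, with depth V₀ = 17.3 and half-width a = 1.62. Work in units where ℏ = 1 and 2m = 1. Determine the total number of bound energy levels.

N = 5

The dimensionless depth is z₀ = a√(2mV₀)/ℏ = 1.62 × √(17.30) = 6.738.
A new bound state (alternating even/odd) appears each time z₀ passes a multiple of π/2, so N = ⌊2z₀/π⌋ + 1 = ⌊4.290⌋ + 1 = 5.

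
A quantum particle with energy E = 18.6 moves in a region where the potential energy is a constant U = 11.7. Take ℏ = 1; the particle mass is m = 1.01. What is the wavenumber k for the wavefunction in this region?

k = 3.73

With E > U the solution is oscillatory, ψ ∝ e^{±ikx} with k = √(2m(E − U))/ℏ.
k = √(2 × 1.01 × 6.9) = 3.733.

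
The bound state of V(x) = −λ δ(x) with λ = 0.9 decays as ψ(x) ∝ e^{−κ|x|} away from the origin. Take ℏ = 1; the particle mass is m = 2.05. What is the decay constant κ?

Integrate −(ℏ²/2m)ψ'' − λδ(x)ψ = Eψ from −ε to +ε: the ψ'' term gives ψ'(0⁺) − ψ'(0⁻) and the δ term gives −(2mλ/ℏ²)ψ(0).
With ψ ∝ e^{−κ|x|} this yields −2κ = −2mλ/ℏ², so κ = mλ/ℏ² = 1.845.

κ = 1.85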